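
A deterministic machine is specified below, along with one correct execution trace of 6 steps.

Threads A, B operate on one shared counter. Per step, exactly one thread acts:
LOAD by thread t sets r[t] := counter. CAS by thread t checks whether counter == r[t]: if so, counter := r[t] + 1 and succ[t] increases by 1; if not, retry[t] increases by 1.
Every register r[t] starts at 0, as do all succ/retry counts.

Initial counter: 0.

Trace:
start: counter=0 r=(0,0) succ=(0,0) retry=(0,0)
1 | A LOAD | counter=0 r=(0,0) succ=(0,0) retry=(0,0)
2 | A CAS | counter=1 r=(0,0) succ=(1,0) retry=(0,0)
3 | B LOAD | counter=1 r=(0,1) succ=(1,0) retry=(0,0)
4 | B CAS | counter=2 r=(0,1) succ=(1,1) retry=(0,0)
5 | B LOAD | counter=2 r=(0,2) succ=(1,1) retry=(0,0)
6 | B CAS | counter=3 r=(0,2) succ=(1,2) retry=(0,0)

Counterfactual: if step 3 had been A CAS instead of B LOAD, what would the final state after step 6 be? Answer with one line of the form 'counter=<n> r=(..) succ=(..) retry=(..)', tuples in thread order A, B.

(re-executing from step 3 with the substitution; state before step 3: counter=1 r=(0,0) succ=(1,0) retry=(0,0))
3 | A CAS | counter=1 r=(0,0) succ=(1,0) retry=(1,0)
4 | B CAS | counter=1 r=(0,0) succ=(1,0) retry=(1,1)
5 | B LOAD | counter=1 r=(0,1) succ=(1,0) retry=(1,1)
6 | B CAS | counter=2 r=(0,1) succ=(1,1) retry=(1,1)

counter=2 r=(0,1) succ=(1,1) retry=(1,1)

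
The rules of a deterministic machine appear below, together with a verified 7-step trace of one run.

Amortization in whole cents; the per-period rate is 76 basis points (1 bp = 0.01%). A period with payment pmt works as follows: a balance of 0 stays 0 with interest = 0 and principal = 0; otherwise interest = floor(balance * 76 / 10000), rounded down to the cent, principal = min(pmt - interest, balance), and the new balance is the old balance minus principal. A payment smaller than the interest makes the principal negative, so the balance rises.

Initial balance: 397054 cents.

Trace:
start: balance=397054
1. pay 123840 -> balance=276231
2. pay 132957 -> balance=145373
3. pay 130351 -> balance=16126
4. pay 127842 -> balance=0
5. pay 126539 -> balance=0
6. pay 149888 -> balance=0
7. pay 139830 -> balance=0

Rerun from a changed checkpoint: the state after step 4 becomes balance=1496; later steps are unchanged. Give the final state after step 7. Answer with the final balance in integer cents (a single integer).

0

state after step 4 := balance=1496
5. pay 126539 -> balance=0
6. pay 149888 -> balance=0
7. pay 139830 -> balance=0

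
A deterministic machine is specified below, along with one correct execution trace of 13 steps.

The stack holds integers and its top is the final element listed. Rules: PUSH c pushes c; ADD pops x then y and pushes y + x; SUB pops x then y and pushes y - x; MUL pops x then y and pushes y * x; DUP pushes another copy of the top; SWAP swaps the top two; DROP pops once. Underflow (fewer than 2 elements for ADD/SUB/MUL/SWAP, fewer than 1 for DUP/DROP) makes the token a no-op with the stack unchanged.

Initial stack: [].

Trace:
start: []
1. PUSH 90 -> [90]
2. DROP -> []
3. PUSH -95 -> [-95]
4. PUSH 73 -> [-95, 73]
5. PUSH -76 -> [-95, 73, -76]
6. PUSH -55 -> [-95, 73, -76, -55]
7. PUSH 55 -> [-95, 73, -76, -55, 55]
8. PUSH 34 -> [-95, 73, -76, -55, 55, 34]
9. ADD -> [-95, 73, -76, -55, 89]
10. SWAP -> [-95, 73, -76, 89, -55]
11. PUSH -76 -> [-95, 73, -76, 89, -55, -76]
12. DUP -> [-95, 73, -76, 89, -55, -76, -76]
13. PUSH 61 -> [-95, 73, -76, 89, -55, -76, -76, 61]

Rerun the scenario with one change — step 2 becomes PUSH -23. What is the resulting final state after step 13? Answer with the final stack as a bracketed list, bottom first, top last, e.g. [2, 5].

(re-executing from step 2 with the substitution; state before step 2: [90])
2. PUSH -23 -> [90, -23]
3. PUSH -95 -> [90, -23, -95]
4. PUSH 73 -> [90, -23, -95, 73]
5. PUSH -76 -> [90, -23, -95, 73, -76]
6. PUSH -55 -> [90, -23, -95, 73, -76, -55]
7. PUSH 55 -> [90, -23, -95, 73, -76, -55, 55]
8. PUSH 34 -> [90, -23, -95, 73, -76, -55, 55, 34]
9. ADD -> [90, -23, -95, 73, -76, -55, 89]
10. SWAP -> [90, -23, -95, 73, -76, 89, -55]
11. PUSH -76 -> [90, -23, -95, 73, -76, 89, -55, -76]
12. DUP -> [90, -23, -95, 73, -76, 89, -55, -76, -76]
13. PUSH 61 -> [90, -23, -95, 73, -76, 89, -55, -76, -76, 61]

[90, -23, -95, 73, -76, 89, -55, -76, -76, 61]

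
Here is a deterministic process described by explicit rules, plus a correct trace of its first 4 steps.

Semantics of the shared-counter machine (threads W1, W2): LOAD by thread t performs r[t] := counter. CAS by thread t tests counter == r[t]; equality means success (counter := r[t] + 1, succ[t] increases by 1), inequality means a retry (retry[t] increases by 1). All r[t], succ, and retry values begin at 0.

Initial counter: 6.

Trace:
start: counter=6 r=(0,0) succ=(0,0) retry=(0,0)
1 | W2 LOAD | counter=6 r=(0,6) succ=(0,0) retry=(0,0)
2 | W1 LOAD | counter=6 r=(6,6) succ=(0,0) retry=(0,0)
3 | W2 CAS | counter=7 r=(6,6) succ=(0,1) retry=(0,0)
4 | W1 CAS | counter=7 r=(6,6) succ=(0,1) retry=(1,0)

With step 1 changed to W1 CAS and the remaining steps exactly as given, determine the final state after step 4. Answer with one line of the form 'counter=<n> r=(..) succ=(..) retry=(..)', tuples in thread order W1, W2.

(re-executing from step 1 with the substitution; state before step 1: counter=6 r=(0,0) succ=(0,0) retry=(0,0))
1 | W1 CAS | counter=6 r=(0,0) succ=(0,0) retry=(1,0)
2 | W1 LOAD | counter=6 r=(6,0) succ=(0,0) retry=(1,0)
3 | W2 CAS | counter=6 r=(6,0) succ=(0,0) retry=(1,1)
4 | W1 CAS | counter=7 r=(6,0) succ=(1,0) retry=(1,1)

counter=7 r=(6,0) succ=(1,0) retry=(1,1)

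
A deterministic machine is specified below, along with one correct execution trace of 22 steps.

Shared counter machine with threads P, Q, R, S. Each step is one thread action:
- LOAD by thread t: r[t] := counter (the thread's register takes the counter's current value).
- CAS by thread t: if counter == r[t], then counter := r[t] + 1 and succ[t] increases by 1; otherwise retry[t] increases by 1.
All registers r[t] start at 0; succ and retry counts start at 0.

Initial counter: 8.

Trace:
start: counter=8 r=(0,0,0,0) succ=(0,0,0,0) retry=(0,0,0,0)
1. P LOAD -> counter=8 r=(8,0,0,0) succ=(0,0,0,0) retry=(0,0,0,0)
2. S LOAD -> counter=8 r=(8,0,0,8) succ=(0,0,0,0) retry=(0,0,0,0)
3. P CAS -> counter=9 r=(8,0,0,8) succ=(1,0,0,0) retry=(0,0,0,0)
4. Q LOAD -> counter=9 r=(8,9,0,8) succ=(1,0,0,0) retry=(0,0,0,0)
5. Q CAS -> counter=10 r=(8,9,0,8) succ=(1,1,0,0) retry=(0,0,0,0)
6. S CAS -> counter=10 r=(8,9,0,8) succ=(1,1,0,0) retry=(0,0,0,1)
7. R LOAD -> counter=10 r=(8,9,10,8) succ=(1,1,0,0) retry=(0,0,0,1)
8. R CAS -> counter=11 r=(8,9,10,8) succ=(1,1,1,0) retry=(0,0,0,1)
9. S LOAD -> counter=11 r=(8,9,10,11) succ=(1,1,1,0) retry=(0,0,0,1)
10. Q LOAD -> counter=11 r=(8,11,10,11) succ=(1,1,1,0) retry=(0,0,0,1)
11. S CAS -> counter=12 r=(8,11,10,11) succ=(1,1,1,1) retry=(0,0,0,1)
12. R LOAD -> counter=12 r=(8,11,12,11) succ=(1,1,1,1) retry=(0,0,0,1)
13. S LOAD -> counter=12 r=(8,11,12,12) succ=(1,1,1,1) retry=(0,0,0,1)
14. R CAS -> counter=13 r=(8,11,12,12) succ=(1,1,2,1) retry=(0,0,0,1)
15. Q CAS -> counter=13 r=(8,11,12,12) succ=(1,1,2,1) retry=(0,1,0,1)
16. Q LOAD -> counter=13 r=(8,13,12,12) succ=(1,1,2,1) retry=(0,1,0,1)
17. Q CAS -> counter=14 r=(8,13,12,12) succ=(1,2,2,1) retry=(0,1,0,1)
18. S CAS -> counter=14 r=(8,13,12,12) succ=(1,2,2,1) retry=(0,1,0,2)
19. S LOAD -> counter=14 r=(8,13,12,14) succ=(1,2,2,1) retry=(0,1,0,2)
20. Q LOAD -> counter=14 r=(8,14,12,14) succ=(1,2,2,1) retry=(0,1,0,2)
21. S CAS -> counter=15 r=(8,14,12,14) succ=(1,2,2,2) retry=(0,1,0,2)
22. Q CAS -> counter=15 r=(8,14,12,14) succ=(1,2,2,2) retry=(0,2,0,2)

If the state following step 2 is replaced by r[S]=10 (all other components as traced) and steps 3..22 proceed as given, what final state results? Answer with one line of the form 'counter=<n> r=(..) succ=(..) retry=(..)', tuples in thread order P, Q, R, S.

counter=16 r=(8,15,13,15) succ=(1,2,2,3) retry=(0,2,0,1)

state after step 2 := counter=8 r=(8,0,0,10) succ=(0,0,0,0) retry=(0,0,0,0)
3. P CAS -> counter=9 r=(8,0,0,10) succ=(1,0,0,0) retry=(0,0,0,0)
4. Q LOAD -> counter=9 r=(8,9,0,10) succ=(1,0,0,0) retry=(0,0,0,0)
5. Q CAS -> counter=10 r=(8,9,0,10) succ=(1,1,0,0) retry=(0,0,0,0)
6. S CAS -> counter=11 r=(8,9,0,10) succ=(1,1,0,1) retry=(0,0,0,0)
7. R LOAD -> counter=11 r=(8,9,11,10) succ=(1,1,0,1) retry=(0,0,0,0)
8. R CAS -> counter=12 r=(8,9,11,10) succ=(1,1,1,1) retry=(0,0,0,0)
9. S LOAD -> counter=12 r=(8,9,11,12) succ=(1,1,1,1) retry=(0,0,0,0)
10. Q LOAD -> counter=12 r=(8,12,11,12) succ=(1,1,1,1) retry=(0,0,0,0)
11. S CAS -> counter=13 r=(8,12,11,12) succ=(1,1,1,2) retry=(0,0,0,0)
12. R LOAD -> counter=13 r=(8,12,13,12) succ=(1,1,1,2) retry=(0,0,0,0)
13. S LOAD -> counter=13 r=(8,12,13,13) succ=(1,1,1,2) retry=(0,0,0,0)
14. R CAS -> counter=14 r=(8,12,13,13) succ=(1,1,2,2) retry=(0,0,0,0)
15. Q CAS -> counter=14 r=(8,12,13,13) succ=(1,1,2,2) retry=(0,1,0,0)
16. Q LOAD -> counter=14 r=(8,14,13,13) succ=(1,1,2,2) retry=(0,1,0,0)
17. Q CAS -> counter=15 r=(8,14,13,13) succ=(1,2,2,2) retry=(0,1,0,0)
18. S CAS -> counter=15 r=(8,14,13,13) succ=(1,2,2,2) retry=(0,1,0,1)
19. S LOAD -> counter=15 r=(8,14,13,15) succ=(1,2,2,2) retry=(0,1,0,1)
20. Q LOAD -> counter=15 r=(8,15,13,15) succ=(1,2,2,2) retry=(0,1,0,1)
21. S CAS -> counter=16 r=(8,15,13,15) succ=(1,2,2,3) retry=(0,1,0,1)
22. Q CAS -> counter=16 r=(8,15,13,15) succ=(1,2,2,3) retry=(0,2,0,1)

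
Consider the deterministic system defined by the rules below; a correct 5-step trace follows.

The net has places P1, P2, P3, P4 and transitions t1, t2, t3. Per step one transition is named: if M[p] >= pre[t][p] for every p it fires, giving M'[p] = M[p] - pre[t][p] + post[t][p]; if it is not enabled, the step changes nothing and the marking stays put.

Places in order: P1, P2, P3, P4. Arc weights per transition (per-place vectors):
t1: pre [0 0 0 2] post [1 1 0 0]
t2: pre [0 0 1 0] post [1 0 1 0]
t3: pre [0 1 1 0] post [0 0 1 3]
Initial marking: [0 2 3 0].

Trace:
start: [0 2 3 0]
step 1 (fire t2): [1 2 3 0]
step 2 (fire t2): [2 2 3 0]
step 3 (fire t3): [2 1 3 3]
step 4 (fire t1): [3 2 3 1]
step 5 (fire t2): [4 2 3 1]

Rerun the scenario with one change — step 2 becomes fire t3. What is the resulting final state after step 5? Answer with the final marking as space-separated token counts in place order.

(re-executing from step 2 with the substitution; state before step 2: [1 2 3 0])
step 2 (fire t3): [1 1 3 3]
step 3 (fire t3): [1 0 3 6]
step 4 (fire t1): [2 1 3 4]
step 5 (fire t2): [3 1 3 4]

3 1 3 4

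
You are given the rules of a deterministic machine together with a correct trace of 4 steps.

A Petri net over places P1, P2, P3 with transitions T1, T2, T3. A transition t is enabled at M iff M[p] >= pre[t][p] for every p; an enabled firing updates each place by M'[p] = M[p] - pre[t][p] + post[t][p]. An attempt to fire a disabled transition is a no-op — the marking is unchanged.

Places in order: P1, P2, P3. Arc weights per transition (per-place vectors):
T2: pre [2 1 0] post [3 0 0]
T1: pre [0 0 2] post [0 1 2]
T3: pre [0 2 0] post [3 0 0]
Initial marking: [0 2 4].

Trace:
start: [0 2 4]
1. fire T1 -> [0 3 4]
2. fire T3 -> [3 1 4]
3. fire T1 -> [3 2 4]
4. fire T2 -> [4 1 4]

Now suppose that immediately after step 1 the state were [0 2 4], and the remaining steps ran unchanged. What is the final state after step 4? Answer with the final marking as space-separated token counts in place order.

state after step 1 := [0 2 4]
2. fire T3 -> [3 0 4]
3. fire T1 -> [3 1 4]
4. fire T2 -> [4 0 4]

4 0 4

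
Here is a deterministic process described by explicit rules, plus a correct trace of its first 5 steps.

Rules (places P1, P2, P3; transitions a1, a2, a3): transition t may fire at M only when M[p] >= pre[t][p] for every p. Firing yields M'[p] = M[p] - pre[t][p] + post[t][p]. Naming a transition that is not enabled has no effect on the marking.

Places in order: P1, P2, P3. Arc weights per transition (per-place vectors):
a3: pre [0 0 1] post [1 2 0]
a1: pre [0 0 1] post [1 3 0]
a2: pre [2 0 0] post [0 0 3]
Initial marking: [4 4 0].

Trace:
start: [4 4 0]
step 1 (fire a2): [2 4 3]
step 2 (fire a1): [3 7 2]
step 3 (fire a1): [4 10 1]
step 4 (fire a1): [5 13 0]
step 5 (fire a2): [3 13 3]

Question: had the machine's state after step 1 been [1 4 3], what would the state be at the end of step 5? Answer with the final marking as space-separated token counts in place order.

2 13 3

state after step 1 := [1 4 3]
step 2 (fire a1): [2 7 2]
step 3 (fire a1): [3 10 1]
step 4 (fire a1): [4 13 0]
step 5 (fire a2): [2 13 3]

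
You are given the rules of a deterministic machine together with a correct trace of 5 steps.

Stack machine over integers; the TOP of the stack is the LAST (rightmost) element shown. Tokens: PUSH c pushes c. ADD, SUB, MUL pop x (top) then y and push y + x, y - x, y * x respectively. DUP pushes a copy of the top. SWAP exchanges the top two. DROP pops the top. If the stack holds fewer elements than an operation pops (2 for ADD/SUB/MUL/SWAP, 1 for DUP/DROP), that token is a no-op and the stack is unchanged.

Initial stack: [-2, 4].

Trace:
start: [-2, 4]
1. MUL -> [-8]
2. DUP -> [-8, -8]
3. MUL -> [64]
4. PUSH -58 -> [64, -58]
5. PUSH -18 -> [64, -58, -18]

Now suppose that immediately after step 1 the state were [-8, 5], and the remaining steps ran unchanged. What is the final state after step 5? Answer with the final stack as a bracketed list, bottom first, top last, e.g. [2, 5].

state after step 1 := [-8, 5]
2. DUP -> [-8, 5, 5]
3. MUL -> [-8, 25]
4. PUSH -58 -> [-8, 25, -58]
5. PUSH -18 -> [-8, 25, -58, -18]

[-8, 25, -58, -18]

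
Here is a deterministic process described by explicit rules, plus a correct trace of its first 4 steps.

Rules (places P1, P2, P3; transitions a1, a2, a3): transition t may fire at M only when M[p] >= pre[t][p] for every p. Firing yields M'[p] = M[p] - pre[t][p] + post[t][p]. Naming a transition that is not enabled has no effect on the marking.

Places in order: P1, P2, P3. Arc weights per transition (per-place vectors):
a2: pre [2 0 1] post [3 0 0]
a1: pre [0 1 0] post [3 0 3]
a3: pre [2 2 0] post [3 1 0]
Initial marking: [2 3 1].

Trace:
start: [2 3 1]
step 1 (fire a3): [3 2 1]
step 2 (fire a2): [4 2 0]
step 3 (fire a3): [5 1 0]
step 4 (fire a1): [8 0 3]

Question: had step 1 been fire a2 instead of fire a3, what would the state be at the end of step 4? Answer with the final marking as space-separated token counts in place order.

(re-executing from step 1 with the substitution; state before step 1: [2 3 1])
step 1 (fire a2): [3 3 0]
step 2 (fire a2): [3 3 0]
step 3 (fire a3): [4 2 0]
step 4 (fire a1): [7 1 3]

7 1 3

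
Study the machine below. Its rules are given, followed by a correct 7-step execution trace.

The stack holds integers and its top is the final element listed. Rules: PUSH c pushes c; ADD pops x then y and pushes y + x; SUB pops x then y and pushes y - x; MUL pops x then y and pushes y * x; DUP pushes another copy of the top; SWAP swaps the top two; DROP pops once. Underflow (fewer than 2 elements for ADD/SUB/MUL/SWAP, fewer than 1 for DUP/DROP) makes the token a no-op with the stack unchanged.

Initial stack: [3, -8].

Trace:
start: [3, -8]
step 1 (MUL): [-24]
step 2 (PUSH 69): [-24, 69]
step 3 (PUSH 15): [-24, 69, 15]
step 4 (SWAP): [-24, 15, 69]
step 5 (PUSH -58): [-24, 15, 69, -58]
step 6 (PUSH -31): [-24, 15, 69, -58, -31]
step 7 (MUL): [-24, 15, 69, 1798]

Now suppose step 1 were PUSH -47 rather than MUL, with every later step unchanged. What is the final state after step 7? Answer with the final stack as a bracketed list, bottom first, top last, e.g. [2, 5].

[3, -8, -47, 15, 69, 1798]

(re-executing from step 1 with the substitution; state before step 1: [3, -8])
step 1 (PUSH -47): [3, -8, -47]
step 2 (PUSH 69): [3, -8, -47, 69]
step 3 (PUSH 15): [3, -8, -47, 69, 15]
step 4 (SWAP): [3, -8, -47, 15, 69]
step 5 (PUSH -58): [3, -8, -47, 15, 69, -58]
step 6 (PUSH -31): [3, -8, -47, 15, 69, -58, -31]
step 7 (MUL): [3, -8, -47, 15, 69, 1798]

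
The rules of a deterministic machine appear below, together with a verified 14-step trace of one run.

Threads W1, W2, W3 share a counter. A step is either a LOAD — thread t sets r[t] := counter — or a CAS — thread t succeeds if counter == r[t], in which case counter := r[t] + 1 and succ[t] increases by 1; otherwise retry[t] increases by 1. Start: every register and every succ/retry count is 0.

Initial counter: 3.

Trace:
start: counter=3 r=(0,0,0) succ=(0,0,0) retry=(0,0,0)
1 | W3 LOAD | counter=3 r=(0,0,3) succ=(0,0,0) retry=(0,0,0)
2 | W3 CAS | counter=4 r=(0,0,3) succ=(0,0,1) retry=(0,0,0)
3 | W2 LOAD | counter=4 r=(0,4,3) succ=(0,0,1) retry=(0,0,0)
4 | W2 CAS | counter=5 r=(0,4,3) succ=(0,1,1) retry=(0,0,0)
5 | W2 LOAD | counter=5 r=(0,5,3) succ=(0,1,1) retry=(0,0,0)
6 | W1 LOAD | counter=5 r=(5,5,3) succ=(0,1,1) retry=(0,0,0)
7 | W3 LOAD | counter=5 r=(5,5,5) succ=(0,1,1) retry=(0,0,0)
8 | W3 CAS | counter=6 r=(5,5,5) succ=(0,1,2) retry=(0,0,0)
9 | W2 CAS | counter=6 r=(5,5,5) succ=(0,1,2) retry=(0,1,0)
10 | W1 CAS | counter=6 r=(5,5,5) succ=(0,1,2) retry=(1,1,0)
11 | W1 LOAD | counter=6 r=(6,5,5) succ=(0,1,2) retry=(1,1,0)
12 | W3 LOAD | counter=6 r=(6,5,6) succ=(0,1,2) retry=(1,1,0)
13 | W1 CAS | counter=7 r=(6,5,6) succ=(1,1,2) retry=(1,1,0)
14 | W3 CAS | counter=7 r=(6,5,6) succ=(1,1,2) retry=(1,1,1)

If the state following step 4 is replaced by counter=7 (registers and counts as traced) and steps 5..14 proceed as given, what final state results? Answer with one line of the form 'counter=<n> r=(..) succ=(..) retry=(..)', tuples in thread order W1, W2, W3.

state after step 4 := counter=7 r=(0,4,3) succ=(0,1,1) retry=(0,0,0)
5 | W2 LOAD | counter=7 r=(0,7,3) succ=(0,1,1) retry=(0,0,0)
6 | W1 LOAD | counter=7 r=(7,7,3) succ=(0,1,1) retry=(0,0,0)
7 | W3 LOAD | counter=7 r=(7,7,7) succ=(0,1,1) retry=(0,0,0)
8 | W3 CAS | counter=8 r=(7,7,7) succ=(0,1,2) retry=(0,0,0)
9 | W2 CAS | counter=8 r=(7,7,7) succ=(0,1,2) retry=(0,1,0)
10 | W1 CAS | counter=8 r=(7,7,7) succ=(0,1,2) retry=(1,1,0)
11 | W1 LOAD | counter=8 r=(8,7,7) succ=(0,1,2) retry=(1,1,0)
12 | W3 LOAD | counter=8 r=(8,7,8) succ=(0,1,2) retry=(1,1,0)
13 | W1 CAS | counter=9 r=(8,7,8) succ=(1,1,2) retry=(1,1,0)
14 | W3 CAS | counter=9 r=(8,7,8) succ=(1,1,2) retry=(1,1,1)

counter=9 r=(8,7,8) succ=(1,1,2) retry=(1,1,1)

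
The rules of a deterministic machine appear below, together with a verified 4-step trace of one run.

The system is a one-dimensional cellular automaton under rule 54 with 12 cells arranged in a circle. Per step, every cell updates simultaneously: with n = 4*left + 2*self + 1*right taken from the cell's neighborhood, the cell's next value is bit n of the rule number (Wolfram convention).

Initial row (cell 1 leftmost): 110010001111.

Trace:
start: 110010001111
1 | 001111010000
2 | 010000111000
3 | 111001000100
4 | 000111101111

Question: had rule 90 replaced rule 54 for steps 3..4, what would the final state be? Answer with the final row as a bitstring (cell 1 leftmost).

000111101111

(re-executing steps 3..4 under rule 90; state before step 3: 010000111000)
3 | 101001101100
4 | 000111101111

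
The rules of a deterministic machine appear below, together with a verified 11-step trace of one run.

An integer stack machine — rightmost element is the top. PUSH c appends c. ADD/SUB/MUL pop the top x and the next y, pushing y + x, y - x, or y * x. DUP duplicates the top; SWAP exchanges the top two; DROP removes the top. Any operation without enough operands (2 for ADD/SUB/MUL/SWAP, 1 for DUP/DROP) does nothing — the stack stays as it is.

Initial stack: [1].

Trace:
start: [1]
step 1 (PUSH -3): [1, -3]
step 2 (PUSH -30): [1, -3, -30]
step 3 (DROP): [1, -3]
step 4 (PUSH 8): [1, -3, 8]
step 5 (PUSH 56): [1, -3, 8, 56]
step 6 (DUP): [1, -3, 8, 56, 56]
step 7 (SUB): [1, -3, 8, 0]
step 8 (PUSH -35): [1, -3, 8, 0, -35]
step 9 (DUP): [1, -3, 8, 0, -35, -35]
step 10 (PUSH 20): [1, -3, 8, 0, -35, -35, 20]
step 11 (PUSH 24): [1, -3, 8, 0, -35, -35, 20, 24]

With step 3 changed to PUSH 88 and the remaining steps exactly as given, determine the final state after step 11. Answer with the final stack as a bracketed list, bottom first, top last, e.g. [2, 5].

(re-executing from step 3 with the substitution; state before step 3: [1, -3, -30])
step 3 (PUSH 88): [1, -3, -30, 88]
step 4 (PUSH 8): [1, -3, -30, 88, 8]
step 5 (PUSH 56): [1, -3, -30, 88, 8, 56]
step 6 (DUP): [1, -3, -30, 88, 8, 56, 56]
step 7 (SUB): [1, -3, -30, 88, 8, 0]
step 8 (PUSH -35): [1, -3, -30, 88, 8, 0, -35]
step 9 (DUP): [1, -3, -30, 88, 8, 0, -35, -35]
step 10 (PUSH 20): [1, -3, -30, 88, 8, 0, -35, -35, 20]
step 11 (PUSH 24): [1, -3, -30, 88, 8, 0, -35, -35, 20, 24]

[1, -3, -30, 88, 8, 0, -35, -35, 20, 24]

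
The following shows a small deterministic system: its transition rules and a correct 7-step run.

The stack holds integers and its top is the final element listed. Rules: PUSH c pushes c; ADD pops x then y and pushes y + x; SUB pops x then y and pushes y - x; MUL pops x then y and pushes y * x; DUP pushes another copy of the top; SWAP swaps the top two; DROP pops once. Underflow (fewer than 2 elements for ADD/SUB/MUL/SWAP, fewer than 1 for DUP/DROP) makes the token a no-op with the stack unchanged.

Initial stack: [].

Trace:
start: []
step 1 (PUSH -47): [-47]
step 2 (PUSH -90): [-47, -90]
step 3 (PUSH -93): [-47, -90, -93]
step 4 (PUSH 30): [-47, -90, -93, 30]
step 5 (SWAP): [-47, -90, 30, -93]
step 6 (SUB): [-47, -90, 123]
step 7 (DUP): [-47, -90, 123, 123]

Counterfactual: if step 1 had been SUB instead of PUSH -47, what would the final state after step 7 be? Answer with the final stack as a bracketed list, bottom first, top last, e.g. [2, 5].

[-90, 123, 123]

(re-executing from step 1 with the substitution; state before step 1: [])
step 1 (SUB): []
step 2 (PUSH -90): [-90]
step 3 (PUSH -93): [-90, -93]
step 4 (PUSH 30): [-90, -93, 30]
step 5 (SWAP): [-90, 30, -93]
step 6 (SUB): [-90, 123]
step 7 (DUP): [-90, 123, 123]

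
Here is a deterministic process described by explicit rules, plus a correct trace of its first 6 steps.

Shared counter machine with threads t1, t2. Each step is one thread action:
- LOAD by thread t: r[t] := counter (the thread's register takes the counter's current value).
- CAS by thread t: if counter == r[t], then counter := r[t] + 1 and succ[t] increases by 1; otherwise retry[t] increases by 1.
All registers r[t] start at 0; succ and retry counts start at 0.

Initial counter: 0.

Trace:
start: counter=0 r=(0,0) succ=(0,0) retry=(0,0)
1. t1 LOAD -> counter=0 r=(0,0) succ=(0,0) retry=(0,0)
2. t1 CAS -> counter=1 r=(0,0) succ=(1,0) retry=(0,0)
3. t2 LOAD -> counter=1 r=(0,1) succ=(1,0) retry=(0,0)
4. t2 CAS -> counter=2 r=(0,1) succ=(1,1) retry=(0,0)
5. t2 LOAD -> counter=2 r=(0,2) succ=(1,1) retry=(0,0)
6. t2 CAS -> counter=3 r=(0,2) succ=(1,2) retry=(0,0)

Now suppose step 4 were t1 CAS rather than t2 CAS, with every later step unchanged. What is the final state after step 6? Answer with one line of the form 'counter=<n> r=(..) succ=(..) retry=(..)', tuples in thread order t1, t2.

counter=2 r=(0,1) succ=(1,1) retry=(1,0)

(re-executing from step 4 with the substitution; state before step 4: counter=1 r=(0,1) succ=(1,0) retry=(0,0))
4. t1 CAS -> counter=1 r=(0,1) succ=(1,0) retry=(1,0)
5. t2 LOAD -> counter=1 r=(0,1) succ=(1,0) retry=(1,0)
6. t2 CAS -> counter=2 r=(0,1) succ=(1,1) retry=(1,0)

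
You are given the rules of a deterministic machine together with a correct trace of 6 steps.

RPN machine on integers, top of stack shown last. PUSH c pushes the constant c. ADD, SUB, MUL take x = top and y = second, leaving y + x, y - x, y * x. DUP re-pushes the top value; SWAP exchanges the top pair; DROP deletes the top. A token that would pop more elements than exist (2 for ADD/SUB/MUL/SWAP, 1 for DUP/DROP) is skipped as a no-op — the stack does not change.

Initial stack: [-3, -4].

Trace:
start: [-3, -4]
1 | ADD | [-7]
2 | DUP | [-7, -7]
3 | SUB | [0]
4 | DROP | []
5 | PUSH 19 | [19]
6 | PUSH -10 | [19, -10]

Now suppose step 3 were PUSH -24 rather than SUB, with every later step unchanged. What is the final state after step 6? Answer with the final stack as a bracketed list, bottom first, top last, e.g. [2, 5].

(re-executing from step 3 with the substitution; state before step 3: [-7, -7])
3 | PUSH -24 | [-7, -7, -24]
4 | DROP | [-7, -7]
5 | PUSH 19 | [-7, -7, 19]
6 | PUSH -10 | [-7, -7, 19, -10]

[-7, -7, 19, -10]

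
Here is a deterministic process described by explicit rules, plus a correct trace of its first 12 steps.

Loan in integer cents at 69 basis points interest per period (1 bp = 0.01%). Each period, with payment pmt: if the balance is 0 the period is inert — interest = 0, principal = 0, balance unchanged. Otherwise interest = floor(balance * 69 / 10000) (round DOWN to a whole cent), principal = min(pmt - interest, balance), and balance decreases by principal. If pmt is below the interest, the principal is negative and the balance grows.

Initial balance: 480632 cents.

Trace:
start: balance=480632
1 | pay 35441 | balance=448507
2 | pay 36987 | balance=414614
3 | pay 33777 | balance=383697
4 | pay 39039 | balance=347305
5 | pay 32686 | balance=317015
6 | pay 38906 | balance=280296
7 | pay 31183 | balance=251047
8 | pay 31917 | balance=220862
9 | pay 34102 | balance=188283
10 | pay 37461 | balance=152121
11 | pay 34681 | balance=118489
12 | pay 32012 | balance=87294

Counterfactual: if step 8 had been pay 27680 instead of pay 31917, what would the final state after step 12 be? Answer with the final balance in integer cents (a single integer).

91650

(re-executing from step 8 with the substitution; state before step 8: balance=251047)
8 | pay 27680 | balance=225099
9 | pay 34102 | balance=192550
10 | pay 37461 | balance=156417
11 | pay 34681 | balance=122815
12 | pay 32012 | balance=91650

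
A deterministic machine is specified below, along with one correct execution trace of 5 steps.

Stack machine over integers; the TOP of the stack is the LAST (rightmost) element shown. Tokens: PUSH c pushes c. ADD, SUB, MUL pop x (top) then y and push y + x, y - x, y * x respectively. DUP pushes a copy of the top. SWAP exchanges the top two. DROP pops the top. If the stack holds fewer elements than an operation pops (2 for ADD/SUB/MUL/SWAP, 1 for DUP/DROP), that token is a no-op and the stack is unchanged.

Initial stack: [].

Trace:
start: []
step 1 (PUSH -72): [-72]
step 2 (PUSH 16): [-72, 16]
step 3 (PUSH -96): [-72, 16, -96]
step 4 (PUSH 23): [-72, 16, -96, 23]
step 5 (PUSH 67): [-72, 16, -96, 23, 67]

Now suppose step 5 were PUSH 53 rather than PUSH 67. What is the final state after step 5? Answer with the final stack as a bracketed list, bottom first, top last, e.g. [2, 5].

(re-executing from step 5 with the substitution; state before step 5: [-72, 16, -96, 23])
step 5 (PUSH 53): [-72, 16, -96, 23, 53]

[-72, 16, -96, 23, 53]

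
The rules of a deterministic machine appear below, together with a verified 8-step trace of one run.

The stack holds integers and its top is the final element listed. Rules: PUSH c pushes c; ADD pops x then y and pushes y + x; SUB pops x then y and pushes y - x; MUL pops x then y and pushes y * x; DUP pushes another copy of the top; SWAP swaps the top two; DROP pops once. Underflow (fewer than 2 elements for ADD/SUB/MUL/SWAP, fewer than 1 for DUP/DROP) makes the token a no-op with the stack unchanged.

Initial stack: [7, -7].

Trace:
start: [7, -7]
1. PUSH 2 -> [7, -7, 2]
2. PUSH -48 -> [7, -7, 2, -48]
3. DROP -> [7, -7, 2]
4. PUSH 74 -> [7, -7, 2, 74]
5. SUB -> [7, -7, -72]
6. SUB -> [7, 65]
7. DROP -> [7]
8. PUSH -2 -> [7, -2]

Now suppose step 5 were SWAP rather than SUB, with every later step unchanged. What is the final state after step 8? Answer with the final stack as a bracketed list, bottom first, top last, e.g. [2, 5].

(re-executing from step 5 with the substitution; state before step 5: [7, -7, 2, 74])
5. SWAP -> [7, -7, 74, 2]
6. SUB -> [7, -7, 72]
7. DROP -> [7, -7]
8. PUSH -2 -> [7, -7, -2]

[7, -7, -2]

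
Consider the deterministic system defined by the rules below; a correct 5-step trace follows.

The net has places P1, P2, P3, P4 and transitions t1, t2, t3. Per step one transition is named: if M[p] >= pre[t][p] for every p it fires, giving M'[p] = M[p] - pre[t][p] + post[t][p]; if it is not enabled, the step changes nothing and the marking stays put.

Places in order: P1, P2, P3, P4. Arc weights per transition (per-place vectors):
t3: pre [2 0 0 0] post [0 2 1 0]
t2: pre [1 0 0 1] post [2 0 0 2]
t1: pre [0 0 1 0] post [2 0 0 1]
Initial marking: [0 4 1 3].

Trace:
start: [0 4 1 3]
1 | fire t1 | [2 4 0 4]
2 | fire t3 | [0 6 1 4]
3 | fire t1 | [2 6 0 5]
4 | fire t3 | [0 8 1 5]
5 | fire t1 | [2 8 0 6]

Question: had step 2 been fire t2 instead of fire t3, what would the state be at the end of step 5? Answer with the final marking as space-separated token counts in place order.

(re-executing from step 2 with the substitution; state before step 2: [2 4 0 4])
2 | fire t2 | [3 4 0 5]
3 | fire t1 | [3 4 0 5]
4 | fire t3 | [1 6 1 5]
5 | fire t1 | [3 6 0 6]

3 6 0 6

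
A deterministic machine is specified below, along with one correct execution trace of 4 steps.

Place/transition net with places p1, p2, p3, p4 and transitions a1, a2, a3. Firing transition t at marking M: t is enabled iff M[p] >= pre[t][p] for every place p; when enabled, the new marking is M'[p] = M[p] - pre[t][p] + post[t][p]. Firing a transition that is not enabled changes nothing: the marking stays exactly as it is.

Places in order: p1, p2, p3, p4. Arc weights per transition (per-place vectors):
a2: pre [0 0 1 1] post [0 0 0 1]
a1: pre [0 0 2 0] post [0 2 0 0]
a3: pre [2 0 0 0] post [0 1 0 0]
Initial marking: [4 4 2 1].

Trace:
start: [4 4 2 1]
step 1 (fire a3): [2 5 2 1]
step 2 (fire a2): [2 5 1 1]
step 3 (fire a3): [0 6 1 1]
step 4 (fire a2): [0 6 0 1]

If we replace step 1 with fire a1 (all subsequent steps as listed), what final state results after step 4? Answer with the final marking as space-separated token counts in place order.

(re-executing from step 1 with the substitution; state before step 1: [4 4 2 1])
step 1 (fire a1): [4 6 0 1]
step 2 (fire a2): [4 6 0 1]
step 3 (fire a3): [2 7 0 1]
step 4 (fire a2): [2 7 0 1]

2 7 0 1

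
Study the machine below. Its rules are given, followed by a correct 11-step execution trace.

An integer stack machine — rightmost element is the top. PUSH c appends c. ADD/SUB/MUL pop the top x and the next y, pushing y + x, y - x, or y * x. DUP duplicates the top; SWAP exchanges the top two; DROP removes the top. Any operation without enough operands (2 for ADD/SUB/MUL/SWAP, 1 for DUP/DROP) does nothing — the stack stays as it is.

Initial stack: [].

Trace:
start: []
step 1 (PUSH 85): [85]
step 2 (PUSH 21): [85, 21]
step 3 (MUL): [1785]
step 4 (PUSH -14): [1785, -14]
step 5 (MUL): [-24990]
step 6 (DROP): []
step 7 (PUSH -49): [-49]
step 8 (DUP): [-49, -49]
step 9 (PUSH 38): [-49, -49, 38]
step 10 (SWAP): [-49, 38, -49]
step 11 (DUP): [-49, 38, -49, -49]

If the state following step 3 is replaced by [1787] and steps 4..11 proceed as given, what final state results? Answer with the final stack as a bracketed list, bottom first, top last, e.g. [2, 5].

[-49, 38, -49, -49]

state after step 3 := [1787]
step 4 (PUSH -14): [1787, -14]
step 5 (MUL): [-25018]
step 6 (DROP): []
step 7 (PUSH -49): [-49]
step 8 (DUP): [-49, -49]
step 9 (PUSH 38): [-49, -49, 38]
step 10 (SWAP): [-49, 38, -49]
step 11 (DUP): [-49, 38, -49, -49]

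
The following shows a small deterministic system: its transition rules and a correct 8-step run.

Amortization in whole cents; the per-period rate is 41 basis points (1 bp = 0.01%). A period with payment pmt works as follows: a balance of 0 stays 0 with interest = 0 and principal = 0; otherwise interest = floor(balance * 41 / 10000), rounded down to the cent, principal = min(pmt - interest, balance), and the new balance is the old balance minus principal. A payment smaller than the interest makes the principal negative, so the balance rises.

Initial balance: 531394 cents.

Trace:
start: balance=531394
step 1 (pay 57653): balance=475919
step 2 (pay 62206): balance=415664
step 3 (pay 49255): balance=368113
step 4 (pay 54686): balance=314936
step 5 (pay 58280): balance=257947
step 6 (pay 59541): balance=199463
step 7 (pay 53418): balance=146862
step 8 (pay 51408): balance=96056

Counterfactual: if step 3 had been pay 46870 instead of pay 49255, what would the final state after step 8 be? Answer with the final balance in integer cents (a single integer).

(re-executing from step 3 with the substitution; state before step 3: balance=415664)
step 3 (pay 46870): balance=370498
step 4 (pay 54686): balance=317331
step 5 (pay 58280): balance=260352
step 6 (pay 59541): balance=201878
step 7 (pay 53418): balance=149287
step 8 (pay 51408): balance=98491

98491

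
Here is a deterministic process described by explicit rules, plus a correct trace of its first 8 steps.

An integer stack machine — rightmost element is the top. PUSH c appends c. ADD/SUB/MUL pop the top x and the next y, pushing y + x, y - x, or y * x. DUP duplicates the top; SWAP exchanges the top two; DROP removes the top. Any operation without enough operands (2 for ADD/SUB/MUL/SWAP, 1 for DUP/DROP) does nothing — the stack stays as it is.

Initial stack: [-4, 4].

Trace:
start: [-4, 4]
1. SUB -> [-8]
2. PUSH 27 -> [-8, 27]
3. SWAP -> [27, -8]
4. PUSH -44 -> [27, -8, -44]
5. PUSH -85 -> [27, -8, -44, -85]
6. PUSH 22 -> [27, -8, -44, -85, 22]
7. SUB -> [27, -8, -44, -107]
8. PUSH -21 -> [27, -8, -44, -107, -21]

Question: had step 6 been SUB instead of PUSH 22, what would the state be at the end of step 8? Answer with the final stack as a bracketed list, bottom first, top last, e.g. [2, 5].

[27, -49, -21]

(re-executing from step 6 with the substitution; state before step 6: [27, -8, -44, -85])
6. SUB -> [27, -8, 41]
7. SUB -> [27, -49]
8. PUSH -21 -> [27, -49, -21]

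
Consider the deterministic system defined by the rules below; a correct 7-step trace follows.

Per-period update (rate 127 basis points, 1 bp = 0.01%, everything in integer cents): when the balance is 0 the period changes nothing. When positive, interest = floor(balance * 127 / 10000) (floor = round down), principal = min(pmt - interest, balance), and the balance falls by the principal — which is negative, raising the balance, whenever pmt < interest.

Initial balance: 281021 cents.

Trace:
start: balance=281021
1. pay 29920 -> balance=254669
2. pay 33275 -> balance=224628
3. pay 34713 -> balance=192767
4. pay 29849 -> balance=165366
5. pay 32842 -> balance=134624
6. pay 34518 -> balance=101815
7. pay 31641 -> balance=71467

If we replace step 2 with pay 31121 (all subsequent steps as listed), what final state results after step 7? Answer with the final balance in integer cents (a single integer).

(re-executing from step 2 with the substitution; state before step 2: balance=254669)
2. pay 31121 -> balance=226782
3. pay 34713 -> balance=194949
4. pay 29849 -> balance=167575
5. pay 32842 -> balance=136861
6. pay 34518 -> balance=104081
7. pay 31641 -> balance=73761

73761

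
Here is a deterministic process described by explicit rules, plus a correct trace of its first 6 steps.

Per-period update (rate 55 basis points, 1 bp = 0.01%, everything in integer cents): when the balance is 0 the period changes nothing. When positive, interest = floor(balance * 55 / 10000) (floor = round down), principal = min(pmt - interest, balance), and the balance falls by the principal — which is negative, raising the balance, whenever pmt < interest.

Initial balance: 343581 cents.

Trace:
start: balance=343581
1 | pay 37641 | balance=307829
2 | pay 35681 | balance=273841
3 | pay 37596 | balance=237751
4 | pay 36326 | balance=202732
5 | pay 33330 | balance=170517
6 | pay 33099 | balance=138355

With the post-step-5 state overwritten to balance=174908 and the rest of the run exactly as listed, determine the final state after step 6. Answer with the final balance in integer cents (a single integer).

state after step 5 := balance=174908
6 | pay 33099 | balance=142770

142770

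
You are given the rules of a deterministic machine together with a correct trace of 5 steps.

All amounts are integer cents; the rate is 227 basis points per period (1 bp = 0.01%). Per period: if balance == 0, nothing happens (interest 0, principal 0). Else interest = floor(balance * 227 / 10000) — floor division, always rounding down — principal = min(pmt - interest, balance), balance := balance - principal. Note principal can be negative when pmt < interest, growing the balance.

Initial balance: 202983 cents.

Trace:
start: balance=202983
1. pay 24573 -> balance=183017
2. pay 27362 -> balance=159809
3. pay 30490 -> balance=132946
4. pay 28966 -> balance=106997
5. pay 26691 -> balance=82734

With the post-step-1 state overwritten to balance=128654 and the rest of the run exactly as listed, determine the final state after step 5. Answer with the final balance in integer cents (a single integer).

state after step 1 := balance=128654
2. pay 27362 -> balance=104212
3. pay 30490 -> balance=76087
4. pay 28966 -> balance=48848
5. pay 26691 -> balance=23265

23265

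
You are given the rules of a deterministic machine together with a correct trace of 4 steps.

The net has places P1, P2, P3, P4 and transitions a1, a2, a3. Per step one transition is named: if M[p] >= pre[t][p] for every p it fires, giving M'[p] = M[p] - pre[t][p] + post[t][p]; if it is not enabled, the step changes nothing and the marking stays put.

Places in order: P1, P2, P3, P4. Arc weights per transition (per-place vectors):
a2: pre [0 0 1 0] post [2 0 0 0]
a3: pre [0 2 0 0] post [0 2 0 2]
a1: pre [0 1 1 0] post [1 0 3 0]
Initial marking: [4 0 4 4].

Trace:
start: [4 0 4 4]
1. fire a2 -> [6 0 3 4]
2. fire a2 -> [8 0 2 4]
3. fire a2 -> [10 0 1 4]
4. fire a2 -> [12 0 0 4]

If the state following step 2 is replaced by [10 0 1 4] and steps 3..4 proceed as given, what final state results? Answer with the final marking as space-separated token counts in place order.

12 0 0 4

state after step 2 := [10 0 1 4]
3. fire a2 -> [12 0 0 4]
4. fire a2 -> [12 0 0 4]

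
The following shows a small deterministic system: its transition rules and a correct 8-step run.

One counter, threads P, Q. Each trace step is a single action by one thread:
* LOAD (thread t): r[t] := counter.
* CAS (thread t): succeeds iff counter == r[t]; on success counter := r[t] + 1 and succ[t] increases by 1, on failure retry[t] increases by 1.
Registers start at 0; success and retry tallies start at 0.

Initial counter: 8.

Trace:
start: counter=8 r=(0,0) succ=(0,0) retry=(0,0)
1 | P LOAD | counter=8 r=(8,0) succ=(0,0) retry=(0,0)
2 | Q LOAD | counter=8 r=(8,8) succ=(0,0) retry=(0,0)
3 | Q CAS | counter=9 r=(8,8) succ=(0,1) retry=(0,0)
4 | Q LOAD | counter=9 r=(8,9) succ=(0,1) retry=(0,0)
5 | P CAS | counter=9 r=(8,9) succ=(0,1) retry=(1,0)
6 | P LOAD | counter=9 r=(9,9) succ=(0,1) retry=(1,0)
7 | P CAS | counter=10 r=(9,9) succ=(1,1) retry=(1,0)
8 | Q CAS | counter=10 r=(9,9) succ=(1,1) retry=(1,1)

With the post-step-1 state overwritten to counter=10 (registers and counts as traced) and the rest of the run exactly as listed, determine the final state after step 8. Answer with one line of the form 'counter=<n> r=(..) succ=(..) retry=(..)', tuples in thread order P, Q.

counter=12 r=(11,11) succ=(1,1) retry=(1,1)

state after step 1 := counter=10 r=(8,0) succ=(0,0) retry=(0,0)
2 | Q LOAD | counter=10 r=(8,10) succ=(0,0) retry=(0,0)
3 | Q CAS | counter=11 r=(8,10) succ=(0,1) retry=(0,0)
4 | Q LOAD | counter=11 r=(8,11) succ=(0,1) retry=(0,0)
5 | P CAS | counter=11 r=(8,11) succ=(0,1) retry=(1,0)
6 | P LOAD | counter=11 r=(11,11) succ=(0,1) retry=(1,0)
7 | P CAS | counter=12 r=(11,11) succ=(1,1) retry=(1,0)
8 | Q CAS | counter=12 r=(11,11) succ=(1,1) retry=(1,1)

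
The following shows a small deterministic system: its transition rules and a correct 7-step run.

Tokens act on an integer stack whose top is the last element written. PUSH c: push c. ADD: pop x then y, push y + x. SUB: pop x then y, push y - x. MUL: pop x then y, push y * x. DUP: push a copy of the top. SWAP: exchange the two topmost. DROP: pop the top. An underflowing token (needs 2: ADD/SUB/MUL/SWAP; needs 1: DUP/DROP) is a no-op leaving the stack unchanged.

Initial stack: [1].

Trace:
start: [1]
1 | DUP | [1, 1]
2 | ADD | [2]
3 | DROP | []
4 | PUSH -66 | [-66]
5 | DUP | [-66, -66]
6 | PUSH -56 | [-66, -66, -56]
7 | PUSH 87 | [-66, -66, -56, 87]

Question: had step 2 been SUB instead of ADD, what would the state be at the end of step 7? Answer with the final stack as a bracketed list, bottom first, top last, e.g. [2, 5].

[-66, -66, -56, 87]

(re-executing from step 2 with the substitution; state before step 2: [1, 1])
2 | SUB | [0]
3 | DROP | []
4 | PUSH -66 | [-66]
5 | DUP | [-66, -66]
6 | PUSH -56 | [-66, -66, -56]
7 | PUSH 87 | [-66, -66, -56, 87]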